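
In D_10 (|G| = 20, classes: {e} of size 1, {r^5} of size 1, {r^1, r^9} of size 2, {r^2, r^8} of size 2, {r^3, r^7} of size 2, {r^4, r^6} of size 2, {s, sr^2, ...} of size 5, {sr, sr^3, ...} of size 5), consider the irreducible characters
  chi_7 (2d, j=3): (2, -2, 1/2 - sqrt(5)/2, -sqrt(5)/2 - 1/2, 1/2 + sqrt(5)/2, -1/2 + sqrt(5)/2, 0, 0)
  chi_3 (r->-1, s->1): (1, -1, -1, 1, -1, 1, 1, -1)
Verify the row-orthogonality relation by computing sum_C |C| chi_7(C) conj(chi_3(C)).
Sum = 0; so <chi_7, chi_3> = 0 (distinct irreducibles are orthogonal).

Reasoning: Compute term by term over conjugacy classes (|C| * chi_7(C) * conj(chi_3(C))):
  1*(2)*conj(1) + 1*(-2)*conj(-1) + 2*(1/2 - sqrt(5)/2)*conj(-1) + 2*(-sqrt(5)/2 - 1/2)*conj(1) + 2*(1/2 + sqrt(5)/2)*conj(-1) + 2*(-1/2 + sqrt(5)/2)*conj(1) + 5*(0)*conj(1) + 5*(0)*conj(-1)
  = (2) + (2) + (-1 + sqrt(5)) + (-sqrt(5) - 1) + (-sqrt(5) - 1) + (-1 + sqrt(5)) + (0) + (0)
  = 0.
Dividing by |G| = 20 gives 0/20 = 0, matching the row-orthogonality relation <chi_7, chi_3> = [chi_7 = chi_3].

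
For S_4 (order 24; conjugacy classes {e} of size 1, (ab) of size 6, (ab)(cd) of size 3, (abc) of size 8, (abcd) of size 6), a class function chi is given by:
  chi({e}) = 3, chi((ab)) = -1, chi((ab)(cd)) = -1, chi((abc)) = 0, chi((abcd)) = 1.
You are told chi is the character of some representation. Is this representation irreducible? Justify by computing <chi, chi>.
Irreducible: <chi, chi> = 1.

Derivation: <chi, chi> = (1/|G|) sum_C |C| * |chi(C)|^2 = (1/24)[1*|3|^2 + 6*|-1|^2 + 3*|-1|^2 + 8*|0|^2 + 6*|1|^2]
  = (1/24)[(9) + (6) + (3) + (0) + (6)] = 24/24 = 1.
A character is irreducible iff <chi, chi> = 1, so this representation is irreducible.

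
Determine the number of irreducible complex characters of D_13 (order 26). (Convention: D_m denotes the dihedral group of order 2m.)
8

Why: The number of irreducible complex representations of a finite group equals its number of conjugacy classes. D_13 has 8 conjugacy classes ((n+3)/2 for n odd), so D_13 (order 26) has exactly 8 irreducible complex representations.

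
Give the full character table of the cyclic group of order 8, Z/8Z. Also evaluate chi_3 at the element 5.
Character table of Z/8Z (irreps indexed chi_0,...,chi_7 with chi_k(m) = zeta_8^(k*m), zeta_8 = exp(2*pi*i/8)):
  irrep \ class  {0} (size 1)  {1} (size 1)    {2} (size 1)  {3} (size 1)    {4} (size 1)  {5} (size 1)    {6} (size 1)  {7} (size 1)  
  chi_0          1             1               1             1               1             1               1             1             
  chi_1          1             exp(I*pi/4)     I             exp(3*I*pi/4)   -1            exp(-3*I*pi/4)  -I            exp(-I*pi/4)  
  chi_2          1             I               -1            -I              1             I               -1            -I            
  chi_3          1             exp(3*I*pi/4)   -I            exp(I*pi/4)     -1            exp(-I*pi/4)    I             exp(-3*I*pi/4)
  chi_4          1             -1              1             -1              1             -1              1             -1            
  chi_5          1             exp(-3*I*pi/4)  I             exp(-I*pi/4)    -1            exp(I*pi/4)     -I            exp(3*I*pi/4) 
  chi_6          1             -I              -1            I               1             -I              -1            I             
  chi_7          1             exp(-I*pi/4)    -I            exp(-3*I*pi/4)  -1            exp(3*I*pi/4)   I             exp(I*pi/4)   

Spot check: chi_3(5) = zeta_8^(3*5) = zeta_8^15 = exp(-I*pi/4).

Derivation: Z/8Z is abelian, so all 8 irreducible complex representations are 1-dimensional. They are given by chi_k(m) = zeta_8^(k*m) for k = 0,...,7. Row orthogonality: sum_m chi_k(m) conj(chi_l(m)) = 8 * [k = l].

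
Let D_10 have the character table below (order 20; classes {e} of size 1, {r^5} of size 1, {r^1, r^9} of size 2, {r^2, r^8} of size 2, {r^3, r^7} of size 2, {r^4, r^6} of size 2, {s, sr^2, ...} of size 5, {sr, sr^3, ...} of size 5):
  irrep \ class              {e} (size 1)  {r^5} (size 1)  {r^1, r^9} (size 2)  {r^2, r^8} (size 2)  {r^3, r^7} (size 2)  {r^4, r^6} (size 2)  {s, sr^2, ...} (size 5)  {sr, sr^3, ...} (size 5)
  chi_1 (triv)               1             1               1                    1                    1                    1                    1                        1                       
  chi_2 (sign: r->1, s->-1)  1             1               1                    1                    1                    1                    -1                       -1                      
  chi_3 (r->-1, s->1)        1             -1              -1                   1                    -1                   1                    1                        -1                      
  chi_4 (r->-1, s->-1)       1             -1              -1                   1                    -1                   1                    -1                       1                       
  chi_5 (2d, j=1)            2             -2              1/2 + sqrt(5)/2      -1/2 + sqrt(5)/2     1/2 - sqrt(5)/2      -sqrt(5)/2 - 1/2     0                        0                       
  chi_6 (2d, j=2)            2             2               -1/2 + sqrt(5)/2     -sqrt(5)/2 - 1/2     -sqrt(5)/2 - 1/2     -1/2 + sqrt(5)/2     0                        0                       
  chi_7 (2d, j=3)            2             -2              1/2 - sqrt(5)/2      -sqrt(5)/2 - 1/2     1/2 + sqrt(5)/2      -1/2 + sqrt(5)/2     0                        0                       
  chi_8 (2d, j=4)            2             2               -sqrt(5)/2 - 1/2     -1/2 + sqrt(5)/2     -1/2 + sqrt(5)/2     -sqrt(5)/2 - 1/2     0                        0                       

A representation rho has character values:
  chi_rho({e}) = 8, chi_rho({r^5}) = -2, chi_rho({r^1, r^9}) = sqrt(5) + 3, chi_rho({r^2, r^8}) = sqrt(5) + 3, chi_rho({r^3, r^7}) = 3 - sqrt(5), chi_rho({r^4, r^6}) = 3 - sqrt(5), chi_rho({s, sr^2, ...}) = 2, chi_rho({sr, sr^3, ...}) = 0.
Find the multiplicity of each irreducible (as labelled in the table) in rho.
Multiplicities: chi_1: 2, chi_2: 1, chi_3: 1, chi_4: 0, chi_5: 2, chi_6: 0, chi_7: 0, chi_8: 0.

Solution. Use <chi_rho, chi> = (1/|G|) sum_C |C| * chi_rho(C) * conj(chi(C)) with |G| = 20 for each irreducible chi in the table:
  <chi_rho, chi_1> = (1/20)[1*(8)*conj(1) + 1*(-2)*conj(1) + 2*(sqrt(5) + 3)*conj(1) + 2*(sqrt(5) + 3)*conj(1) + 2*(3 - sqrt(5))*conj(1) + 2*(3 - sqrt(5))*conj(1) + 5*(2)*conj(1) + 5*(0)*conj(1)]
      = (1/20)[(8) + (-2) + (2*sqrt(5) + 6) + (2*sqrt(5) + 6) + (6 - 2*sqrt(5)) + (6 - 2*sqrt(5)) + (10) + (0)] = 40/20 = 2
  <chi_rho, chi_2> = (1/20)[1*(8)*conj(1) + 1*(-2)*conj(1) + 2*(sqrt(5) + 3)*conj(1) + 2*(sqrt(5) + 3)*conj(1) + 2*(3 - sqrt(5))*conj(1) + 2*(3 - sqrt(5))*conj(1) + 5*(2)*conj(-1) + 5*(0)*conj(-1)]
      = (1/20)[(8) + (-2) + (2*sqrt(5) + 6) + (2*sqrt(5) + 6) + (6 - 2*sqrt(5)) + (6 - 2*sqrt(5)) + (-10) + (0)] = 20/20 = 1
  <chi_rho, chi_3> = (1/20)[1*(8)*conj(1) + 1*(-2)*conj(-1) + 2*(sqrt(5) + 3)*conj(-1) + 2*(sqrt(5) + 3)*conj(1) + 2*(3 - sqrt(5))*conj(-1) + 2*(3 - sqrt(5))*conj(1) + 5*(2)*conj(1) + 5*(0)*conj(-1)]
      = (1/20)[(8) + (2) + (-6 - 2*sqrt(5)) + (2*sqrt(5) + 6) + (-6 + 2*sqrt(5)) + (6 - 2*sqrt(5)) + (10) + (0)] = 20/20 = 1
  <chi_rho, chi_4> = (1/20)[1*(8)*conj(1) + 1*(-2)*conj(-1) + 2*(sqrt(5) + 3)*conj(-1) + 2*(sqrt(5) + 3)*conj(1) + 2*(3 - sqrt(5))*conj(-1) + 2*(3 - sqrt(5))*conj(1) + 5*(2)*conj(-1) + 5*(0)*conj(1)]
      = (1/20)[(8) + (2) + (-6 - 2*sqrt(5)) + (2*sqrt(5) + 6) + (-6 + 2*sqrt(5)) + (6 - 2*sqrt(5)) + (-10) + (0)] = 0/20 = 0
  <chi_rho, chi_5> = (1/20)[1*(8)*conj(2) + 1*(-2)*conj(-2) + 2*(sqrt(5) + 3)*conj(1/2 + sqrt(5)/2) + 2*(sqrt(5) + 3)*conj(-1/2 + sqrt(5)/2) + 2*(3 - sqrt(5))*conj(1/2 - sqrt(5)/2) + 2*(3 - sqrt(5))*conj(-sqrt(5)/2 - 1/2) + 5*(2)*conj(0) + 5*(0)*conj(0)]
      = (1/20)[(16) + (4) + (8 + 4*sqrt(5)) + (2 + 2*sqrt(5)) + (8 - 4*sqrt(5)) + (2 - 2*sqrt(5)) + (0) + (0)] = 40/20 = 2
  <chi_rho, chi_6> = (1/20)[1*(8)*conj(2) + 1*(-2)*conj(2) + 2*(sqrt(5) + 3)*conj(-1/2 + sqrt(5)/2) + 2*(sqrt(5) + 3)*conj(-sqrt(5)/2 - 1/2) + 2*(3 - sqrt(5))*conj(-sqrt(5)/2 - 1/2) + 2*(3 - sqrt(5))*conj(-1/2 + sqrt(5)/2) + 5*(2)*conj(0) + 5*(0)*conj(0)]
      = (1/20)[(16) + (-4) + (2 + 2*sqrt(5)) + (-4*sqrt(5) - 8) + (2 - 2*sqrt(5)) + (-8 + 4*sqrt(5)) + (0) + (0)] = 0/20 = 0
  <chi_rho, chi_7> = (1/20)[1*(8)*conj(2) + 1*(-2)*conj(-2) + 2*(sqrt(5) + 3)*conj(1/2 - sqrt(5)/2) + 2*(sqrt(5) + 3)*conj(-sqrt(5)/2 - 1/2) + 2*(3 - sqrt(5))*conj(1/2 + sqrt(5)/2) + 2*(3 - sqrt(5))*conj(-1/2 + sqrt(5)/2) + 5*(2)*conj(0) + 5*(0)*conj(0)]
      = (1/20)[(16) + (4) + (-2*sqrt(5) - 2) + (-4*sqrt(5) - 8) + (-2 + 2*sqrt(5)) + (-8 + 4*sqrt(5)) + (0) + (0)] = 0/20 = 0
  <chi_rho, chi_8> = (1/20)[1*(8)*conj(2) + 1*(-2)*conj(2) + 2*(sqrt(5) + 3)*conj(-sqrt(5)/2 - 1/2) + 2*(sqrt(5) + 3)*conj(-1/2 + sqrt(5)/2) + 2*(3 - sqrt(5))*conj(-1/2 + sqrt(5)/2) + 2*(3 - sqrt(5))*conj(-sqrt(5)/2 - 1/2) + 5*(2)*conj(0) + 5*(0)*conj(0)]
      = (1/20)[(16) + (-4) + (-4*sqrt(5) - 8) + (2 + 2*sqrt(5)) + (-8 + 4*sqrt(5)) + (2 - 2*sqrt(5)) + (0) + (0)] = 0/20 = 0
Dimension check: dim(rho) = sum (mult * dim) = 2*1 + 1*1 + 1*1 + 0*1 + 2*2 + 0*2 + 0*2 + 0*2 = 8 = chi_rho(e) = 8.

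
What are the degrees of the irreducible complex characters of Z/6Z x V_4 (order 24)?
Dimensions: 1, 1, 1, 1, 1, 1, 1, 1, 1, 1, 1, 1, 1, 1, 1, 1, 1, 1, 1, 1, 1, 1, 1, 1

Solution. There are 24 irreducibles (= number of conjugacy classes). Their dimensions d_i satisfy sum d_i^2 = |G| = 24: 1 + 1 + 1 + 1 + 1 + 1 + 1 + 1 + 1 + 1 + 1 + 1 + 1 + 1 + 1 + 1 + 1 + 1 + 1 + 1 + 1 + 1 + 1 + 1 = 24. (For the product with Z/6Z: each of the 6 1-dim characters of Z/6Z tensors with each irrep of V_4, giving 6 copies of each V_4-dimension.)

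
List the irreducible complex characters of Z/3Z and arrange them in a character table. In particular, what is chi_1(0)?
Character table of Z/3Z (irreps indexed chi_0,...,chi_2 with chi_k(m) = zeta_3^(k*m), zeta_3 = exp(2*pi*i/3)):
  irrep \ class  {0} (size 1)  {1} (size 1)    {2} (size 1)  
  chi_0          1             1               1             
  chi_1          1             exp(2*I*pi/3)   exp(-2*I*pi/3)
  chi_2          1             exp(-2*I*pi/3)  exp(2*I*pi/3) 

Spot check: chi_1(0) = zeta_3^(1*0) = zeta_3^0 = 1.

Justification: Z/3Z is abelian, so all 3 irreducible complex representations are 1-dimensional. They are given by chi_k(m) = zeta_3^(k*m) for k = 0,...,2. Row orthogonality: sum_m chi_k(m) conj(chi_l(m)) = 3 * [k = l].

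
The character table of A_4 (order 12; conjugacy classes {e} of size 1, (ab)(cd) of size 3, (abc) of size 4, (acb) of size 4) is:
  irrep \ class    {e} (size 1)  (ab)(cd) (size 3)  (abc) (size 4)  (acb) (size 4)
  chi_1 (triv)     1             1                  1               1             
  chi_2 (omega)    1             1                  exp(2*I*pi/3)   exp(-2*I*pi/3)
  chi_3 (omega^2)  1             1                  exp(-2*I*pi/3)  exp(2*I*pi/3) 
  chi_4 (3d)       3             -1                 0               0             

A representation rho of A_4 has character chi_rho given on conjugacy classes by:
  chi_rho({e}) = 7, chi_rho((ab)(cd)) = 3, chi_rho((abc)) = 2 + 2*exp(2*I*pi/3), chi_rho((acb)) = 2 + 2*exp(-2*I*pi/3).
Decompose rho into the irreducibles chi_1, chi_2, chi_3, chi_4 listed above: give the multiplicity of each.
Multiplicities: chi_1: 2, chi_2: 2, chi_3: 0, chi_4: 1.

Solution. Use <chi_rho, chi> = (1/|G|) sum_C |C| * chi_rho(C) * conj(chi(C)) with |G| = 12 for each irreducible chi in the table:
  <chi_rho, chi_1> = (1/12)[1*(7)*conj(1) + 3*(3)*conj(1) + 4*(2 + 2*exp(2*I*pi/3))*conj(1) + 4*(2 + 2*exp(-2*I*pi/3))*conj(1)]
      = (1/12)[(7) + (9) + (8 + 8*exp(2*I*pi/3)) + (8 + 8*exp(-2*I*pi/3))] = 24/12 = 2
  <chi_rho, chi_2> = (1/12)[1*(7)*conj(1) + 3*(3)*conj(1) + 4*(2 + 2*exp(2*I*pi/3))*conj(exp(2*I*pi/3)) + 4*(2 + 2*exp(-2*I*pi/3))*conj(exp(-2*I*pi/3))]
      = (1/12)[(7) + (9) + (8 + 8*exp(-2*I*pi/3)) + (8 + 8*exp(2*I*pi/3))] = 24/12 = 2
  <chi_rho, chi_3> = (1/12)[1*(7)*conj(1) + 3*(3)*conj(1) + 4*(2 + 2*exp(2*I*pi/3))*conj(exp(-2*I*pi/3)) + 4*(2 + 2*exp(-2*I*pi/3))*conj(exp(2*I*pi/3))]
      = (1/12)[(7) + (9) + (-8) + (-8)] = 0/12 = 0
  <chi_rho, chi_4> = (1/12)[1*(7)*conj(3) + 3*(3)*conj(-1) + 4*(2 + 2*exp(2*I*pi/3))*conj(0) + 4*(2 + 2*exp(-2*I*pi/3))*conj(0)]
      = (1/12)[(21) + (-9) + (0) + (0)] = 12/12 = 1
(Exp terms are combined using exp(i*s)*conj(exp(i*t)) = exp(i*(s-t)), and sums of them are collapsed using the identity that for every m > 1 the m distinct m-th roots of unity sum to 0, e.g. 1 + exp(2*I*pi/3) + exp(-2*I*pi/3) = 0.)
Dimension check: dim(rho) = sum (mult * dim) = 2*1 + 2*1 + 0*1 + 1*3 = 7 = chi_rho(e) = 7.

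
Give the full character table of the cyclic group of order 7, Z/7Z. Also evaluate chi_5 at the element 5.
Character table of Z/7Z (irreps indexed chi_0,...,chi_6 with chi_k(m) = zeta_7^(k*m), zeta_7 = exp(2*pi*i/7)):
  irrep \ class  {0} (size 1)  {1} (size 1)    {2} (size 1)    {3} (size 1)    {4} (size 1)    {5} (size 1)    {6} (size 1)  
  chi_0          1             1               1               1               1               1               1             
  chi_1          1             exp(2*I*pi/7)   exp(4*I*pi/7)   exp(6*I*pi/7)   exp(-6*I*pi/7)  exp(-4*I*pi/7)  exp(-2*I*pi/7)
  chi_2          1             exp(4*I*pi/7)   exp(-6*I*pi/7)  exp(-2*I*pi/7)  exp(2*I*pi/7)   exp(6*I*pi/7)   exp(-4*I*pi/7)
  chi_3          1             exp(6*I*pi/7)   exp(-2*I*pi/7)  exp(4*I*pi/7)   exp(-4*I*pi/7)  exp(2*I*pi/7)   exp(-6*I*pi/7)
  chi_4          1             exp(-6*I*pi/7)  exp(2*I*pi/7)   exp(-4*I*pi/7)  exp(4*I*pi/7)   exp(-2*I*pi/7)  exp(6*I*pi/7) 
  chi_5          1             exp(-4*I*pi/7)  exp(6*I*pi/7)   exp(2*I*pi/7)   exp(-2*I*pi/7)  exp(-6*I*pi/7)  exp(4*I*pi/7) 
  chi_6          1             exp(-2*I*pi/7)  exp(-4*I*pi/7)  exp(-6*I*pi/7)  exp(6*I*pi/7)   exp(4*I*pi/7)   exp(2*I*pi/7) 

Spot check: chi_5(5) = zeta_7^(5*5) = zeta_7^25 = exp(-6*I*pi/7).

Working: Z/7Z is abelian, so all 7 irreducible complex representations are 1-dimensional. They are given by chi_k(m) = zeta_7^(k*m) for k = 0,...,6. Row orthogonality: sum_m chi_k(m) conj(chi_l(m)) = 7 * [k = l].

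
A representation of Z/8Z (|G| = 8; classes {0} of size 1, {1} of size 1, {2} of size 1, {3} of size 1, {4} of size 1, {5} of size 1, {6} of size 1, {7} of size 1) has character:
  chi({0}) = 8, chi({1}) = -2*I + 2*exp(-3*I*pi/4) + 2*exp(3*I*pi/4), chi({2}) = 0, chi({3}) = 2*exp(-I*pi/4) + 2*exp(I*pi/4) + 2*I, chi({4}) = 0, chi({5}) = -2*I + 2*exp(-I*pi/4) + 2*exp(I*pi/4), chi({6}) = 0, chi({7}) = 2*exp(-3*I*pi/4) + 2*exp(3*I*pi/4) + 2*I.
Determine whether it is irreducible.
Not irreducible (reducible): <chi, chi> = 14 > 1.

Reasoning: <chi, chi> = (1/|G|) sum_C |C| * |chi(C)|^2 = (1/8)[1*|8|^2 + 1*|-2*I + 2*exp(-3*I*pi/4) + 2*exp(3*I*pi/4)|^2 + 1*|0|^2 + 1*|2*exp(-I*pi/4) + 2*exp(I*pi/4) + 2*I|^2 + 1*|0|^2 + 1*|-2*I + 2*exp(-I*pi/4) + 2*exp(I*pi/4)|^2 + 1*|0|^2 + 1*|2*exp(-3*I*pi/4) + 2*exp(3*I*pi/4) + 2*I|^2]
  = (1/8)[(64) + (12) + (0) + (12) + (0) + (12) + (0) + (12)] = 112/8 = 14.
(Exp terms are combined using exp(i*s)*conj(exp(i*t)) = exp(i*(s-t)), and sums of them are collapsed using the identity that for every m > 1 the m distinct m-th roots of unity sum to 0, e.g. 1 + exp(2*I*pi/3) + exp(-2*I*pi/3) = 0.)
A character is irreducible iff <chi, chi> = 1, so this representation is reducible.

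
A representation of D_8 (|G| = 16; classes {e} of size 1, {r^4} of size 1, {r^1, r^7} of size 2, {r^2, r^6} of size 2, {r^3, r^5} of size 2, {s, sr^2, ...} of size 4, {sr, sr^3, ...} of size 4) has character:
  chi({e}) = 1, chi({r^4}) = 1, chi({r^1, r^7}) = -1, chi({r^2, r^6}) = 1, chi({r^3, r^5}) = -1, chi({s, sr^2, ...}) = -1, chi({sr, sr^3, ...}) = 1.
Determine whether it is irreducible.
Irreducible: <chi, chi> = 1.

<chi, chi> = (1/|G|) sum_C |C| * |chi(C)|^2 = (1/16)[1*|1|^2 + 1*|1|^2 + 2*|-1|^2 + 2*|1|^2 + 2*|-1|^2 + 4*|-1|^2 + 4*|1|^2]
  = (1/16)[(1) + (1) + (2) + (2) + (2) + (4) + (4)] = 16/16 = 1.
A character is irreducible iff <chi, chi> = 1, so this representation is irreducible.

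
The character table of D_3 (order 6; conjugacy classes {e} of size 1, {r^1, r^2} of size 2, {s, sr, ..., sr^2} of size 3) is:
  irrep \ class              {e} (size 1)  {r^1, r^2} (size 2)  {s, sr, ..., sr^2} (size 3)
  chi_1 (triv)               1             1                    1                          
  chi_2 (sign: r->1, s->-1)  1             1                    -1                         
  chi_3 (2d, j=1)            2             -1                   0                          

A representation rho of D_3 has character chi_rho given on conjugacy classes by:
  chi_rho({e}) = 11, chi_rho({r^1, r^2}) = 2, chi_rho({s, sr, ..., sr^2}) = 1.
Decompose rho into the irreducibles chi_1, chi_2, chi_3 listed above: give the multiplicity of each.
Multiplicities: chi_1: 3, chi_2: 2, chi_3: 3.

Details: Use <chi_rho, chi> = (1/|G|) sum_C |C| * chi_rho(C) * conj(chi(C)) with |G| = 6 for each irreducible chi in the table:
  <chi_rho, chi_1> = (1/6)[1*(11)*conj(1) + 2*(2)*conj(1) + 3*(1)*conj(1)]
      = (1/6)[(11) + (4) + (3)] = 18/6 = 3
  <chi_rho, chi_2> = (1/6)[1*(11)*conj(1) + 2*(2)*conj(1) + 3*(1)*conj(-1)]
      = (1/6)[(11) + (4) + (-3)] = 12/6 = 2
  <chi_rho, chi_3> = (1/6)[1*(11)*conj(2) + 2*(2)*conj(-1) + 3*(1)*conj(0)]
      = (1/6)[(22) + (-4) + (0)] = 18/6 = 3
Dimension check: dim(rho) = sum (mult * dim) = 3*1 + 2*1 + 3*2 = 11 = chi_rho(e) = 11.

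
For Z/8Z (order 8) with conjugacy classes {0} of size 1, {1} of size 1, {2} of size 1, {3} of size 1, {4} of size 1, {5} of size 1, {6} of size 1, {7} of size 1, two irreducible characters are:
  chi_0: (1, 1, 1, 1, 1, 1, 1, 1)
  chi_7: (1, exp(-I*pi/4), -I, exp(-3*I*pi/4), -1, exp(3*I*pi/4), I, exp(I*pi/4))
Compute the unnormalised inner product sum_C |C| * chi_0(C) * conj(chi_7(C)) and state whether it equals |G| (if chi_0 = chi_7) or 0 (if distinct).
Sum = 0; so <chi_0, chi_7> = 0 (distinct irreducibles are orthogonal).

Why: Compute term by term over conjugacy classes (|C| * chi_0(C) * conj(chi_7(C))):
  1*(1)*conj(1) + 1*(1)*conj(exp(-I*pi/4)) + 1*(1)*conj(-I) + 1*(1)*conj(exp(-3*I*pi/4)) + 1*(1)*conj(-1) + 1*(1)*conj(exp(3*I*pi/4)) + 1*(1)*conj(I) + 1*(1)*conj(exp(I*pi/4))
  = (1) + (exp(I*pi/4)) + (I) + (exp(3*I*pi/4)) + (-1) + (exp(-3*I*pi/4)) + (-I) + (exp(-I*pi/4))
  = 0.
(Exp terms are combined using exp(i*s)*conj(exp(i*t)) = exp(i*(s-t)), and sums of them are collapsed using the identity that for every m > 1 the m distinct m-th roots of unity sum to 0, e.g. 1 + exp(2*I*pi/3) + exp(-2*I*pi/3) = 0.)
Dividing by |G| = 8 gives 0/8 = 0, matching the row-orthogonality relation <chi_0, chi_7> = [chi_0 = chi_7].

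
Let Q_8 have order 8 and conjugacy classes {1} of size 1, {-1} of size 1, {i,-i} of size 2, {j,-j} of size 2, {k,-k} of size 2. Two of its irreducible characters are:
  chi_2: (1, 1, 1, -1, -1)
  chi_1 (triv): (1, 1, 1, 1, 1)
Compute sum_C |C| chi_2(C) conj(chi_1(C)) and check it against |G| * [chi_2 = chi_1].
Sum = 0; so <chi_2, chi_1> = 0 (distinct irreducibles are orthogonal).

Working: Compute term by term over conjugacy classes (|C| * chi_2(C) * conj(chi_1(C))):
  1*(1)*conj(1) + 1*(1)*conj(1) + 2*(1)*conj(1) + 2*(-1)*conj(1) + 2*(-1)*conj(1)
  = (1) + (1) + (2) + (-2) + (-2)
  = 0.
Dividing by |G| = 8 gives 0/8 = 0, matching the row-orthogonality relation <chi_2, chi_1> = [chi_2 = chi_1].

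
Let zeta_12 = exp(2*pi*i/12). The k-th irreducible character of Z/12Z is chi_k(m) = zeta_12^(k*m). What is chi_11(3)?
chi_11(3) = zeta_12^33 = -I

Derivation: chi_11(3) = zeta_12^(11*3) = zeta_12^33. Since zeta_12^12 = 1, this equals zeta_12^9 = exp(2*pi*i*9/12) = -I.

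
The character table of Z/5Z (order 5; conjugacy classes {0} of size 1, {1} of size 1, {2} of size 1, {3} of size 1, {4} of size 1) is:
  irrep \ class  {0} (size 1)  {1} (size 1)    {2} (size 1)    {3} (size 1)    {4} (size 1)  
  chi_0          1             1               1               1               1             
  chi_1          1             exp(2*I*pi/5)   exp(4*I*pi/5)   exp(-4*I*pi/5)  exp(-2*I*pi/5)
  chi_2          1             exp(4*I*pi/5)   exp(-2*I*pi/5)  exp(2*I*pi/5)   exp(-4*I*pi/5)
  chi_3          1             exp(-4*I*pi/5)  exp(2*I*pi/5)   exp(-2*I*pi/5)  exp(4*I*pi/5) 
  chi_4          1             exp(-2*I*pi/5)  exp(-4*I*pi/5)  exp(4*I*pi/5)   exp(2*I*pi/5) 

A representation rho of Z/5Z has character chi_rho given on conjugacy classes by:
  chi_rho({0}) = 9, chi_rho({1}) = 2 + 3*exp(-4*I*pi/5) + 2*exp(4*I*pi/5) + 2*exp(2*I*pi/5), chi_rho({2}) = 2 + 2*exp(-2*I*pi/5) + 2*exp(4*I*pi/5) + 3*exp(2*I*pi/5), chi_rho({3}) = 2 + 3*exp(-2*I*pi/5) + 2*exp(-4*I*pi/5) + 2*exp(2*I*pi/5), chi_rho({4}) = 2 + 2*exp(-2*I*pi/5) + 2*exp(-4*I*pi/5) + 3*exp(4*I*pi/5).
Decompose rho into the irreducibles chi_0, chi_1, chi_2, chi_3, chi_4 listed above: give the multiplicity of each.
Multiplicities: chi_0: 2, chi_1: 2, chi_2: 2, chi_3: 3, chi_4: 0.

Working: Use <chi_rho, chi> = (1/|G|) sum_C |C| * chi_rho(C) * conj(chi(C)) with |G| = 5 for each irreducible chi in the table:
  <chi_rho, chi_0> = (1/5)[1*(9)*conj(1) + 1*(2 + 3*exp(-4*I*pi/5) + 2*exp(4*I*pi/5) + 2*exp(2*I*pi/5))*conj(1) + 1*(2 + 2*exp(-2*I*pi/5) + 2*exp(4*I*pi/5) + 3*exp(2*I*pi/5))*conj(1) + 1*(2 + 3*exp(-2*I*pi/5) + 2*exp(-4*I*pi/5) + 2*exp(2*I*pi/5))*conj(1) + 1*(2 + 2*exp(-2*I*pi/5) + 2*exp(-4*I*pi/5) + 3*exp(4*I*pi/5))*conj(1)]
      = (1/5)[(9) + (2 + 3*exp(-4*I*pi/5) + 2*exp(4*I*pi/5) + 2*exp(2*I*pi/5)) + (2 + 2*exp(-2*I*pi/5) + 2*exp(4*I*pi/5) + 3*exp(2*I*pi/5)) + (2 + 3*exp(-2*I*pi/5) + 2*exp(-4*I*pi/5) + 2*exp(2*I*pi/5)) + (2 + 2*exp(-2*I*pi/5) + 2*exp(-4*I*pi/5) + 3*exp(4*I*pi/5))] = 10/5 = 2
  <chi_rho, chi_1> = (1/5)[1*(9)*conj(1) + 1*(2 + 3*exp(-4*I*pi/5) + 2*exp(4*I*pi/5) + 2*exp(2*I*pi/5))*conj(exp(2*I*pi/5)) + 1*(2 + 2*exp(-2*I*pi/5) + 2*exp(4*I*pi/5) + 3*exp(2*I*pi/5))*conj(exp(4*I*pi/5)) + 1*(2 + 3*exp(-2*I*pi/5) + 2*exp(-4*I*pi/5) + 2*exp(2*I*pi/5))*conj(exp(-4*I*pi/5)) + 1*(2 + 2*exp(-2*I*pi/5) + 2*exp(-4*I*pi/5) + 3*exp(4*I*pi/5))*conj(exp(-2*I*pi/5))]
      = (1/5)[(9) + (2 + 2*exp(-2*I*pi/5) + 3*exp(4*I*pi/5) + 2*exp(2*I*pi/5)) + (2 + 3*exp(-2*I*pi/5) + 2*exp(-4*I*pi/5) + 2*exp(4*I*pi/5)) + (2 + 2*exp(-4*I*pi/5) + 2*exp(4*I*pi/5) + 3*exp(2*I*pi/5)) + (2 + 2*exp(-2*I*pi/5) + 3*exp(-4*I*pi/5) + 2*exp(2*I*pi/5))] = 10/5 = 2
  <chi_rho, chi_2> = (1/5)[1*(9)*conj(1) + 1*(2 + 3*exp(-4*I*pi/5) + 2*exp(4*I*pi/5) + 2*exp(2*I*pi/5))*conj(exp(4*I*pi/5)) + 1*(2 + 2*exp(-2*I*pi/5) + 2*exp(4*I*pi/5) + 3*exp(2*I*pi/5))*conj(exp(-2*I*pi/5)) + 1*(2 + 3*exp(-2*I*pi/5) + 2*exp(-4*I*pi/5) + 2*exp(2*I*pi/5))*conj(exp(2*I*pi/5)) + 1*(2 + 2*exp(-2*I*pi/5) + 2*exp(-4*I*pi/5) + 3*exp(4*I*pi/5))*conj(exp(-4*I*pi/5))]
      = (1/5)[(9) + (2 + 2*exp(-2*I*pi/5) + 2*exp(-4*I*pi/5) + 3*exp(2*I*pi/5)) + (2 + 2*exp(-4*I*pi/5) + 3*exp(4*I*pi/5) + 2*exp(2*I*pi/5)) + (2 + 2*exp(-2*I*pi/5) + 3*exp(-4*I*pi/5) + 2*exp(4*I*pi/5)) + (2 + 3*exp(-2*I*pi/5) + 2*exp(4*I*pi/5) + 2*exp(2*I*pi/5))] = 10/5 = 2
  <chi_rho, chi_3> = (1/5)[1*(9)*conj(1) + 1*(2 + 3*exp(-4*I*pi/5) + 2*exp(4*I*pi/5) + 2*exp(2*I*pi/5))*conj(exp(-4*I*pi/5)) + 1*(2 + 2*exp(-2*I*pi/5) + 2*exp(4*I*pi/5) + 3*exp(2*I*pi/5))*conj(exp(2*I*pi/5)) + 1*(2 + 3*exp(-2*I*pi/5) + 2*exp(-4*I*pi/5) + 2*exp(2*I*pi/5))*conj(exp(-2*I*pi/5)) + 1*(2 + 2*exp(-2*I*pi/5) + 2*exp(-4*I*pi/5) + 3*exp(4*I*pi/5))*conj(exp(4*I*pi/5))]
      = (1/5)[(9) + (3 + 2*exp(-2*I*pi/5) + 2*exp(-4*I*pi/5) + 2*exp(4*I*pi/5)) + (3 + 2*exp(-2*I*pi/5) + 2*exp(-4*I*pi/5) + 2*exp(2*I*pi/5)) + (3 + 2*exp(-2*I*pi/5) + 2*exp(4*I*pi/5) + 2*exp(2*I*pi/5)) + (3 + 2*exp(-4*I*pi/5) + 2*exp(4*I*pi/5) + 2*exp(2*I*pi/5))] = 15/5 = 3
  <chi_rho, chi_4> = (1/5)[1*(9)*conj(1) + 1*(2 + 3*exp(-4*I*pi/5) + 2*exp(4*I*pi/5) + 2*exp(2*I*pi/5))*conj(exp(-2*I*pi/5)) + 1*(2 + 2*exp(-2*I*pi/5) + 2*exp(4*I*pi/5) + 3*exp(2*I*pi/5))*conj(exp(-4*I*pi/5)) + 1*(2 + 3*exp(-2*I*pi/5) + 2*exp(-4*I*pi/5) + 2*exp(2*I*pi/5))*conj(exp(4*I*pi/5)) + 1*(2 + 2*exp(-2*I*pi/5) + 2*exp(-4*I*pi/5) + 3*exp(4*I*pi/5))*conj(exp(2*I*pi/5))]
      = (1/5)[(9) + (3*exp(-2*I*pi/5) + 2*exp(-4*I*pi/5) + 2*exp(4*I*pi/5) + 2*exp(2*I*pi/5)) + (2*exp(-2*I*pi/5) + 3*exp(-4*I*pi/5) + 2*exp(4*I*pi/5) + 2*exp(2*I*pi/5)) + (2*exp(-2*I*pi/5) + 2*exp(-4*I*pi/5) + 3*exp(4*I*pi/5) + 2*exp(2*I*pi/5)) + (2*exp(-2*I*pi/5) + 2*exp(-4*I*pi/5) + 2*exp(4*I*pi/5) + 3*exp(2*I*pi/5))] = 0/5 = 0
(Exp terms are combined using exp(i*s)*conj(exp(i*t)) = exp(i*(s-t)), and sums of them are collapsed using the identity that for every m > 1 the m distinct m-th roots of unity sum to 0, e.g. 1 + exp(2*I*pi/3) + exp(-2*I*pi/3) = 0.)
Dimension check: dim(rho) = sum (mult * dim) = 2*1 + 2*1 + 2*1 + 3*1 + 0*1 = 9 = chi_rho(e) = 9.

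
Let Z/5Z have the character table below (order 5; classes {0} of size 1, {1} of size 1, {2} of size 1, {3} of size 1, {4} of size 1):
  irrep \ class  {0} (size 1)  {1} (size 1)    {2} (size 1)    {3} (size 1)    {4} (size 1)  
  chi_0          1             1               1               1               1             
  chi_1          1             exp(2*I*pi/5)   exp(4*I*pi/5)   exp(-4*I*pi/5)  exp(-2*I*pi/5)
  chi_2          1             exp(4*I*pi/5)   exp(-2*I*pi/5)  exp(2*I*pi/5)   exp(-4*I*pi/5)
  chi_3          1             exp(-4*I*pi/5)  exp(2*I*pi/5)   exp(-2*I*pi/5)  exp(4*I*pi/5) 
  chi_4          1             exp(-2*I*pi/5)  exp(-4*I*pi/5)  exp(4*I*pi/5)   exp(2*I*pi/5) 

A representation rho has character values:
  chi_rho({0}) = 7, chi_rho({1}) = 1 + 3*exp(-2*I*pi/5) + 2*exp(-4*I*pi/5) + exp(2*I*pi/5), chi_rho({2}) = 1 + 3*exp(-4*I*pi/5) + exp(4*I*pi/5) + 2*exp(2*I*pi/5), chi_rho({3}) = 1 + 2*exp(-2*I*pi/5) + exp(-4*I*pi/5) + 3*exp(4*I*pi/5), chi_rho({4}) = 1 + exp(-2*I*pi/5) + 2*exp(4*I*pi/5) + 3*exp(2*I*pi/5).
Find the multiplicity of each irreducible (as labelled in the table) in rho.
Multiplicities: chi_0: 1, chi_1: 1, chi_2: 0, chi_3: 2, chi_4: 3.

Proof sketch: Use <chi_rho, chi> = (1/|G|) sum_C |C| * chi_rho(C) * conj(chi(C)) with |G| = 5 for each irreducible chi in the table:
  <chi_rho, chi_0> = (1/5)[1*(7)*conj(1) + 1*(1 + 3*exp(-2*I*pi/5) + 2*exp(-4*I*pi/5) + exp(2*I*pi/5))*conj(1) + 1*(1 + 3*exp(-4*I*pi/5) + exp(4*I*pi/5) + 2*exp(2*I*pi/5))*conj(1) + 1*(1 + 2*exp(-2*I*pi/5) + exp(-4*I*pi/5) + 3*exp(4*I*pi/5))*conj(1) + 1*(1 + exp(-2*I*pi/5) + 2*exp(4*I*pi/5) + 3*exp(2*I*pi/5))*conj(1)]
      = (1/5)[(7) + (1 + 3*exp(-2*I*pi/5) + 2*exp(-4*I*pi/5) + exp(2*I*pi/5)) + (1 + 3*exp(-4*I*pi/5) + exp(4*I*pi/5) + 2*exp(2*I*pi/5)) + (1 + 2*exp(-2*I*pi/5) + exp(-4*I*pi/5) + 3*exp(4*I*pi/5)) + (1 + exp(-2*I*pi/5) + 2*exp(4*I*pi/5) + 3*exp(2*I*pi/5))] = 5/5 = 1
  <chi_rho, chi_1> = (1/5)[1*(7)*conj(1) + 1*(1 + 3*exp(-2*I*pi/5) + 2*exp(-4*I*pi/5) + exp(2*I*pi/5))*conj(exp(2*I*pi/5)) + 1*(1 + 3*exp(-4*I*pi/5) + exp(4*I*pi/5) + 2*exp(2*I*pi/5))*conj(exp(4*I*pi/5)) + 1*(1 + 2*exp(-2*I*pi/5) + exp(-4*I*pi/5) + 3*exp(4*I*pi/5))*conj(exp(-4*I*pi/5)) + 1*(1 + exp(-2*I*pi/5) + 2*exp(4*I*pi/5) + 3*exp(2*I*pi/5))*conj(exp(-2*I*pi/5))]
      = (1/5)[(7) + (1 + 3*exp(-4*I*pi/5) + exp(-2*I*pi/5) + 2*exp(4*I*pi/5)) + (1 + 2*exp(-2*I*pi/5) + exp(-4*I*pi/5) + 3*exp(2*I*pi/5)) + (1 + 3*exp(-2*I*pi/5) + exp(4*I*pi/5) + 2*exp(2*I*pi/5)) + (1 + 2*exp(-4*I*pi/5) + exp(2*I*pi/5) + 3*exp(4*I*pi/5))] = 5/5 = 1
  <chi_rho, chi_2> = (1/5)[1*(7)*conj(1) + 1*(1 + 3*exp(-2*I*pi/5) + 2*exp(-4*I*pi/5) + exp(2*I*pi/5))*conj(exp(4*I*pi/5)) + 1*(1 + 3*exp(-4*I*pi/5) + exp(4*I*pi/5) + 2*exp(2*I*pi/5))*conj(exp(-2*I*pi/5)) + 1*(1 + 2*exp(-2*I*pi/5) + exp(-4*I*pi/5) + 3*exp(4*I*pi/5))*conj(exp(2*I*pi/5)) + 1*(1 + exp(-2*I*pi/5) + 2*exp(4*I*pi/5) + 3*exp(2*I*pi/5))*conj(exp(-4*I*pi/5))]
      = (1/5)[(7) + (exp(-2*I*pi/5) + exp(-4*I*pi/5) + 3*exp(4*I*pi/5) + 2*exp(2*I*pi/5)) + (3*exp(-2*I*pi/5) + exp(-4*I*pi/5) + exp(2*I*pi/5) + 2*exp(4*I*pi/5)) + (2*exp(-4*I*pi/5) + exp(-2*I*pi/5) + exp(4*I*pi/5) + 3*exp(2*I*pi/5)) + (2*exp(-2*I*pi/5) + 3*exp(-4*I*pi/5) + exp(4*I*pi/5) + exp(2*I*pi/5))] = 0/5 = 0
  <chi_rho, chi_3> = (1/5)[1*(7)*conj(1) + 1*(1 + 3*exp(-2*I*pi/5) + 2*exp(-4*I*pi/5) + exp(2*I*pi/5))*conj(exp(-4*I*pi/5)) + 1*(1 + 3*exp(-4*I*pi/5) + exp(4*I*pi/5) + 2*exp(2*I*pi/5))*conj(exp(2*I*pi/5)) + 1*(1 + 2*exp(-2*I*pi/5) + exp(-4*I*pi/5) + 3*exp(4*I*pi/5))*conj(exp(-2*I*pi/5)) + 1*(1 + exp(-2*I*pi/5) + 2*exp(4*I*pi/5) + 3*exp(2*I*pi/5))*conj(exp(4*I*pi/5))]
      = (1/5)[(7) + (2 + exp(-4*I*pi/5) + exp(4*I*pi/5) + 3*exp(2*I*pi/5)) + (2 + exp(-2*I*pi/5) + exp(2*I*pi/5) + 3*exp(4*I*pi/5)) + (2 + 3*exp(-4*I*pi/5) + exp(-2*I*pi/5) + exp(2*I*pi/5)) + (2 + 3*exp(-2*I*pi/5) + exp(-4*I*pi/5) + exp(4*I*pi/5))] = 10/5 = 2
  <chi_rho, chi_4> = (1/5)[1*(7)*conj(1) + 1*(1 + 3*exp(-2*I*pi/5) + 2*exp(-4*I*pi/5) + exp(2*I*pi/5))*conj(exp(-2*I*pi/5)) + 1*(1 + 3*exp(-4*I*pi/5) + exp(4*I*pi/5) + 2*exp(2*I*pi/5))*conj(exp(-4*I*pi/5)) + 1*(1 + 2*exp(-2*I*pi/5) + exp(-4*I*pi/5) + 3*exp(4*I*pi/5))*conj(exp(4*I*pi/5)) + 1*(1 + exp(-2*I*pi/5) + 2*exp(4*I*pi/5) + 3*exp(2*I*pi/5))*conj(exp(2*I*pi/5))]
      = (1/5)[(7) + (3 + 2*exp(-2*I*pi/5) + exp(4*I*pi/5) + exp(2*I*pi/5)) + (3 + 2*exp(-4*I*pi/5) + exp(-2*I*pi/5) + exp(4*I*pi/5)) + (3 + exp(-4*I*pi/5) + exp(2*I*pi/5) + 2*exp(4*I*pi/5)) + (3 + exp(-2*I*pi/5) + exp(-4*I*pi/5) + 2*exp(2*I*pi/5))] = 15/5 = 3
(Exp terms are combined using exp(i*s)*conj(exp(i*t)) = exp(i*(s-t)), and sums of them are collapsed using the identity that for every m > 1 the m distinct m-th roots of unity sum to 0, e.g. 1 + exp(2*I*pi/3) + exp(-2*I*pi/3) = 0.)
Dimension check: dim(rho) = sum (mult * dim) = 1*1 + 1*1 + 0*1 + 2*1 + 3*1 = 7 = chi_rho(e) = 7.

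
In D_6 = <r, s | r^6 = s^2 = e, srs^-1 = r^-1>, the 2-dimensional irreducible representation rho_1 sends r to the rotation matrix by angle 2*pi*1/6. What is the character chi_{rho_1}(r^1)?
chi_{rho_1}(r^1) = 2*cos(2*pi*1*1/6) = 1

Proof sketch: rho_1(r^1) is rotation by angle 2*pi*1*1/6, whose trace is 2*cos(2*pi*1*1/6) = 1.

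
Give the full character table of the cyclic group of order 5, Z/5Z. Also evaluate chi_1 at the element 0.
Character table of Z/5Z (irreps indexed chi_0,...,chi_4 with chi_k(m) = zeta_5^(k*m), zeta_5 = exp(2*pi*i/5)):
  irrep \ class  {0} (size 1)  {1} (size 1)    {2} (size 1)    {3} (size 1)    {4} (size 1)  
  chi_0          1             1               1               1               1             
  chi_1          1             exp(2*I*pi/5)   exp(4*I*pi/5)   exp(-4*I*pi/5)  exp(-2*I*pi/5)
  chi_2          1             exp(4*I*pi/5)   exp(-2*I*pi/5)  exp(2*I*pi/5)   exp(-4*I*pi/5)
  chi_3          1             exp(-4*I*pi/5)  exp(2*I*pi/5)   exp(-2*I*pi/5)  exp(4*I*pi/5) 
  chi_4          1             exp(-2*I*pi/5)  exp(-4*I*pi/5)  exp(4*I*pi/5)   exp(2*I*pi/5) 

Spot check: chi_1(0) = zeta_5^(1*0) = zeta_5^0 = 1.

Solution. Z/5Z is abelian, so all 5 irreducible complex representations are 1-dimensional. They are given by chi_k(m) = zeta_5^(k*m) for k = 0,...,4. Row orthogonality: sum_m chi_k(m) conj(chi_l(m)) = 5 * [k = l].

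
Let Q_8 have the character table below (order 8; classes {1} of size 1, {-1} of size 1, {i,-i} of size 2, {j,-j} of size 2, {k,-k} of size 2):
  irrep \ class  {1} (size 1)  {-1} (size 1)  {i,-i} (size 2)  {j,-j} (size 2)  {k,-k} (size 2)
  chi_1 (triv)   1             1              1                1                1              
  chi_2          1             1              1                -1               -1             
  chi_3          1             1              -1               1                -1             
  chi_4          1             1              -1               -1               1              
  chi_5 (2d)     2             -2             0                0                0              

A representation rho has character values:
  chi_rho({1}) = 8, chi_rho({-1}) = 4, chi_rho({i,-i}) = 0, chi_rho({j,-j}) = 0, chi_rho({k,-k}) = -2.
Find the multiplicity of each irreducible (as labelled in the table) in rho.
Multiplicities: chi_1: 1, chi_2: 2, chi_3: 2, chi_4: 1, chi_5: 1.

Solution. Use <chi_rho, chi> = (1/|G|) sum_C |C| * chi_rho(C) * conj(chi(C)) with |G| = 8 for each irreducible chi in the table:
  <chi_rho, chi_1> = (1/8)[1*(8)*conj(1) + 1*(4)*conj(1) + 2*(0)*conj(1) + 2*(0)*conj(1) + 2*(-2)*conj(1)]
      = (1/8)[(8) + (4) + (0) + (0) + (-4)] = 8/8 = 1
  <chi_rho, chi_2> = (1/8)[1*(8)*conj(1) + 1*(4)*conj(1) + 2*(0)*conj(1) + 2*(0)*conj(-1) + 2*(-2)*conj(-1)]
      = (1/8)[(8) + (4) + (0) + (0) + (4)] = 16/8 = 2
  <chi_rho, chi_3> = (1/8)[1*(8)*conj(1) + 1*(4)*conj(1) + 2*(0)*conj(-1) + 2*(0)*conj(1) + 2*(-2)*conj(-1)]
      = (1/8)[(8) + (4) + (0) + (0) + (4)] = 16/8 = 2
  <chi_rho, chi_4> = (1/8)[1*(8)*conj(1) + 1*(4)*conj(1) + 2*(0)*conj(-1) + 2*(0)*conj(-1) + 2*(-2)*conj(1)]
      = (1/8)[(8) + (4) + (0) + (0) + (-4)] = 8/8 = 1
  <chi_rho, chi_5> = (1/8)[1*(8)*conj(2) + 1*(4)*conj(-2) + 2*(0)*conj(0) + 2*(0)*conj(0) + 2*(-2)*conj(0)]
      = (1/8)[(16) + (-8) + (0) + (0) + (0)] = 8/8 = 1
Dimension check: dim(rho) = sum (mult * dim) = 1*1 + 2*1 + 2*1 + 1*1 + 1*2 = 8 = chi_rho(e) = 8.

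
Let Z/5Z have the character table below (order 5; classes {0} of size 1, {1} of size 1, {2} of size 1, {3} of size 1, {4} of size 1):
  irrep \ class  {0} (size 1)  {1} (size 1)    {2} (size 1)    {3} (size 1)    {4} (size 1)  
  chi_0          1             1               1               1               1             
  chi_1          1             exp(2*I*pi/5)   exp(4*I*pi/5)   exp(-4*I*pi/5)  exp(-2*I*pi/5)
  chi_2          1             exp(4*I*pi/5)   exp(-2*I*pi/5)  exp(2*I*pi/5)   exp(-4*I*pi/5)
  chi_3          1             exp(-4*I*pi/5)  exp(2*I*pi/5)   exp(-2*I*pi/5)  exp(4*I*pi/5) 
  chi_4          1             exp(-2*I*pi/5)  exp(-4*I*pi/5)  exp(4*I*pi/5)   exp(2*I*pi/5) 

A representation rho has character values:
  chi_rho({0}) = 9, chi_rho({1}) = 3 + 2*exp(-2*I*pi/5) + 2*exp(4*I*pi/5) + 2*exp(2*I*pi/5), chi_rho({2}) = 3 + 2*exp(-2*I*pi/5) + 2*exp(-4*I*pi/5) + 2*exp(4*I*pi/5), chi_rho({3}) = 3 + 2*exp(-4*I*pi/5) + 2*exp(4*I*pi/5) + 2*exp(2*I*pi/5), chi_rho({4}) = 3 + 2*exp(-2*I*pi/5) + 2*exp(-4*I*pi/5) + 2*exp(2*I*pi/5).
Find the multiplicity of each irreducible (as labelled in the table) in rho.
Multiplicities: chi_0: 3, chi_1: 2, chi_2: 2, chi_3: 0, chi_4: 2.

Derivation: Use <chi_rho, chi> = (1/|G|) sum_C |C| * chi_rho(C) * conj(chi(C)) with |G| = 5 for each irreducible chi in the table:
  <chi_rho, chi_0> = (1/5)[1*(9)*conj(1) + 1*(3 + 2*exp(-2*I*pi/5) + 2*exp(4*I*pi/5) + 2*exp(2*I*pi/5))*conj(1) + 1*(3 + 2*exp(-2*I*pi/5) + 2*exp(-4*I*pi/5) + 2*exp(4*I*pi/5))*conj(1) + 1*(3 + 2*exp(-4*I*pi/5) + 2*exp(4*I*pi/5) + 2*exp(2*I*pi/5))*conj(1) + 1*(3 + 2*exp(-2*I*pi/5) + 2*exp(-4*I*pi/5) + 2*exp(2*I*pi/5))*conj(1)]
      = (1/5)[(9) + (3 + 2*exp(-2*I*pi/5) + 2*exp(4*I*pi/5) + 2*exp(2*I*pi/5)) + (3 + 2*exp(-2*I*pi/5) + 2*exp(-4*I*pi/5) + 2*exp(4*I*pi/5)) + (3 + 2*exp(-4*I*pi/5) + 2*exp(4*I*pi/5) + 2*exp(2*I*pi/5)) + (3 + 2*exp(-2*I*pi/5) + 2*exp(-4*I*pi/5) + 2*exp(2*I*pi/5))] = 15/5 = 3
  <chi_rho, chi_1> = (1/5)[1*(9)*conj(1) + 1*(3 + 2*exp(-2*I*pi/5) + 2*exp(4*I*pi/5) + 2*exp(2*I*pi/5))*conj(exp(2*I*pi/5)) + 1*(3 + 2*exp(-2*I*pi/5) + 2*exp(-4*I*pi/5) + 2*exp(4*I*pi/5))*conj(exp(4*I*pi/5)) + 1*(3 + 2*exp(-4*I*pi/5) + 2*exp(4*I*pi/5) + 2*exp(2*I*pi/5))*conj(exp(-4*I*pi/5)) + 1*(3 + 2*exp(-2*I*pi/5) + 2*exp(-4*I*pi/5) + 2*exp(2*I*pi/5))*conj(exp(-2*I*pi/5))]
      = (1/5)[(9) + (2 + 3*exp(-2*I*pi/5) + 2*exp(-4*I*pi/5) + 2*exp(2*I*pi/5)) + (2 + 3*exp(-4*I*pi/5) + 2*exp(4*I*pi/5) + 2*exp(2*I*pi/5)) + (2 + 2*exp(-2*I*pi/5) + 2*exp(-4*I*pi/5) + 3*exp(4*I*pi/5)) + (2 + 2*exp(-2*I*pi/5) + 2*exp(4*I*pi/5) + 3*exp(2*I*pi/5))] = 10/5 = 2
  <chi_rho, chi_2> = (1/5)[1*(9)*conj(1) + 1*(3 + 2*exp(-2*I*pi/5) + 2*exp(4*I*pi/5) + 2*exp(2*I*pi/5))*conj(exp(4*I*pi/5)) + 1*(3 + 2*exp(-2*I*pi/5) + 2*exp(-4*I*pi/5) + 2*exp(4*I*pi/5))*conj(exp(-2*I*pi/5)) + 1*(3 + 2*exp(-4*I*pi/5) + 2*exp(4*I*pi/5) + 2*exp(2*I*pi/5))*conj(exp(2*I*pi/5)) + 1*(3 + 2*exp(-2*I*pi/5) + 2*exp(-4*I*pi/5) + 2*exp(2*I*pi/5))*conj(exp(-4*I*pi/5))]
      = (1/5)[(9) + (2 + 2*exp(-2*I*pi/5) + 3*exp(-4*I*pi/5) + 2*exp(4*I*pi/5)) + (2 + 2*exp(-2*I*pi/5) + 2*exp(-4*I*pi/5) + 3*exp(2*I*pi/5)) + (2 + 3*exp(-2*I*pi/5) + 2*exp(4*I*pi/5) + 2*exp(2*I*pi/5)) + (2 + 2*exp(-4*I*pi/5) + 3*exp(4*I*pi/5) + 2*exp(2*I*pi/5))] = 10/5 = 2
  <chi_rho, chi_3> = (1/5)[1*(9)*conj(1) + 1*(3 + 2*exp(-2*I*pi/5) + 2*exp(4*I*pi/5) + 2*exp(2*I*pi/5))*conj(exp(-4*I*pi/5)) + 1*(3 + 2*exp(-2*I*pi/5) + 2*exp(-4*I*pi/5) + 2*exp(4*I*pi/5))*conj(exp(2*I*pi/5)) + 1*(3 + 2*exp(-4*I*pi/5) + 2*exp(4*I*pi/5) + 2*exp(2*I*pi/5))*conj(exp(-2*I*pi/5)) + 1*(3 + 2*exp(-2*I*pi/5) + 2*exp(-4*I*pi/5) + 2*exp(2*I*pi/5))*conj(exp(4*I*pi/5))]
      = (1/5)[(9) + (2*exp(-2*I*pi/5) + 2*exp(-4*I*pi/5) + 3*exp(4*I*pi/5) + 2*exp(2*I*pi/5)) + (3*exp(-2*I*pi/5) + 2*exp(-4*I*pi/5) + 2*exp(4*I*pi/5) + 2*exp(2*I*pi/5)) + (2*exp(-2*I*pi/5) + 2*exp(-4*I*pi/5) + 2*exp(4*I*pi/5) + 3*exp(2*I*pi/5)) + (2*exp(-2*I*pi/5) + 3*exp(-4*I*pi/5) + 2*exp(4*I*pi/5) + 2*exp(2*I*pi/5))] = 0/5 = 0
  <chi_rho, chi_4> = (1/5)[1*(9)*conj(1) + 1*(3 + 2*exp(-2*I*pi/5) + 2*exp(4*I*pi/5) + 2*exp(2*I*pi/5))*conj(exp(-2*I*pi/5)) + 1*(3 + 2*exp(-2*I*pi/5) + 2*exp(-4*I*pi/5) + 2*exp(4*I*pi/5))*conj(exp(-4*I*pi/5)) + 1*(3 + 2*exp(-4*I*pi/5) + 2*exp(4*I*pi/5) + 2*exp(2*I*pi/5))*conj(exp(4*I*pi/5)) + 1*(3 + 2*exp(-2*I*pi/5) + 2*exp(-4*I*pi/5) + 2*exp(2*I*pi/5))*conj(exp(2*I*pi/5))]
      = (1/5)[(9) + (2 + 2*exp(-4*I*pi/5) + 2*exp(4*I*pi/5) + 3*exp(2*I*pi/5)) + (2 + 2*exp(-2*I*pi/5) + 3*exp(4*I*pi/5) + 2*exp(2*I*pi/5)) + (2 + 2*exp(-2*I*pi/5) + 3*exp(-4*I*pi/5) + 2*exp(2*I*pi/5)) + (2 + 3*exp(-2*I*pi/5) + 2*exp(-4*I*pi/5) + 2*exp(4*I*pi/5))] = 10/5 = 2
(Exp terms are combined using exp(i*s)*conj(exp(i*t)) = exp(i*(s-t)), and sums of them are collapsed using the identity that for every m > 1 the m distinct m-th roots of unity sum to 0, e.g. 1 + exp(2*I*pi/3) + exp(-2*I*pi/3) = 0.)
Dimension check: dim(rho) = sum (mult * dim) = 3*1 + 2*1 + 2*1 + 0*1 + 2*1 = 9 = chi_rho(e) = 9.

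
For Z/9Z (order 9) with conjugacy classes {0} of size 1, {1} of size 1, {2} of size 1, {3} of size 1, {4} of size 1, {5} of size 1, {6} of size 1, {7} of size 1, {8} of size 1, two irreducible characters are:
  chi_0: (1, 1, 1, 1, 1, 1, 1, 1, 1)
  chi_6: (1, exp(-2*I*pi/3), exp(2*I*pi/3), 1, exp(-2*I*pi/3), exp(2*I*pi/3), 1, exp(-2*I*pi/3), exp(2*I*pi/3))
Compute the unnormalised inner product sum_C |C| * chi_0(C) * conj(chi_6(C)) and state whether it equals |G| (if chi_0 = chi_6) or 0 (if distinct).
Sum = 0; so <chi_0, chi_6> = 0 (distinct irreducibles are orthogonal).

Why: Compute term by term over conjugacy classes (|C| * chi_0(C) * conj(chi_6(C))):
  1*(1)*conj(1) + 1*(1)*conj(exp(-2*I*pi/3)) + 1*(1)*conj(exp(2*I*pi/3)) + 1*(1)*conj(1) + 1*(1)*conj(exp(-2*I*pi/3)) + 1*(1)*conj(exp(2*I*pi/3)) + 1*(1)*conj(1) + 1*(1)*conj(exp(-2*I*pi/3)) + 1*(1)*conj(exp(2*I*pi/3))
  = (1) + (exp(2*I*pi/3)) + (exp(-2*I*pi/3)) + (1) + (exp(2*I*pi/3)) + (exp(-2*I*pi/3)) + (1) + (exp(2*I*pi/3)) + (exp(-2*I*pi/3))
  = 0.
(Exp terms are combined using exp(i*s)*conj(exp(i*t)) = exp(i*(s-t)), and sums of them are collapsed using the identity that for every m > 1 the m distinct m-th roots of unity sum to 0, e.g. 1 + exp(2*I*pi/3) + exp(-2*I*pi/3) = 0.)
Dividing by |G| = 9 gives 0/9 = 0, matching the row-orthogonality relation <chi_0, chi_6> = [chi_0 = chi_6].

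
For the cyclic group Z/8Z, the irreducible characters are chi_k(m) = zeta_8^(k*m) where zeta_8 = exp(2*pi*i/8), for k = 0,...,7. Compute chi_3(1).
chi_3(1) = zeta_8^3 = exp(3*I*pi/4)

Working: chi_3(1) = zeta_8^(3*1) = zeta_8^3. Since zeta_8^8 = 1, this equals zeta_8^3 = exp(2*pi*i*3/8) = exp(3*I*pi/4).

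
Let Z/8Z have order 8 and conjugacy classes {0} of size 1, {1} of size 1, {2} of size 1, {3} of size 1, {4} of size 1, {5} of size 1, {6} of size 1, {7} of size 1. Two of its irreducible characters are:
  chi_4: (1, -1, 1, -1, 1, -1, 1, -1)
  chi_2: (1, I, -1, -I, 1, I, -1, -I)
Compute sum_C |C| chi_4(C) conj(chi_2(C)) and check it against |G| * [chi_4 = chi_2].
Sum = 0; so <chi_4, chi_2> = 0 (distinct irreducibles are orthogonal).

Justification: Compute term by term over conjugacy classes (|C| * chi_4(C) * conj(chi_2(C))):
  1*(1)*conj(1) + 1*(-1)*conj(I) + 1*(1)*conj(-1) + 1*(-1)*conj(-I) + 1*(1)*conj(1) + 1*(-1)*conj(I) + 1*(1)*conj(-1) + 1*(-1)*conj(-I)
  = (1) + (I) + (-1) + (-I) + (1) + (I) + (-1) + (-I)
  = 0.
(Exp terms are combined using exp(i*s)*conj(exp(i*t)) = exp(i*(s-t)), and sums of them are collapsed using the identity that for every m > 1 the m distinct m-th roots of unity sum to 0, e.g. 1 + exp(2*I*pi/3) + exp(-2*I*pi/3) = 0.)
Dividing by |G| = 8 gives 0/8 = 0, matching the row-orthogonality relation <chi_4, chi_2> = [chi_4 = chi_2].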